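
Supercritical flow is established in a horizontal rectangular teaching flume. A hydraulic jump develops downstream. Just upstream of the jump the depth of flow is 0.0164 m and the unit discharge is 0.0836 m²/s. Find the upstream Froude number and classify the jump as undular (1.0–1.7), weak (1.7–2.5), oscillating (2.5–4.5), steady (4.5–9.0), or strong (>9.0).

Fr₁ = 12.7; strong jump

V₁ = q/y₁ = 0.0836/0.0164 = 5.10 m/s. Fr₁ = V₁/√(g·y₁) = 5.10/√(9.81×0.0164) = 12.7.
Fr₁ = 12.7 lies in the strong range.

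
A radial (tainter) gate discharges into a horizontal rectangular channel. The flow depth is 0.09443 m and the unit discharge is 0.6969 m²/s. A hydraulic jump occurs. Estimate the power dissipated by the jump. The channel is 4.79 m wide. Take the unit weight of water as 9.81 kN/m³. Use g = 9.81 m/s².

P = 61.13 kW

V₁ = q/y₁ = 0.6969/0.09443 = 7.380 m/s. Fr₁ = V₁/√(g·y₁) = 7.380/√(9.81×0.09443) = 7.668.
From the momentum equation for a rectangular channel, y₂/y₁ = ½[√(1 + 8Fr₁²) − 1] = ½[√471.36 − 1] = 10.36.
y₂ = 10.36 × 0.09443 = 0.9779 m.
V₂ = q/y₂ = 0.6969/0.9779 = 0.7127 m/s. E₁ = y₁ + V₁²/2g = 2.870 m; E₂ = y₂ + V₂²/2g = 1.004 m. ΔE = E₁ − E₂ = 1.867 m.
Q = q·b = 0.6969 × 4.79 = 3.338 m³/s. P = γ·Q·ΔE = 9.81 × 3.338 × 1.867 = 61.13 kW.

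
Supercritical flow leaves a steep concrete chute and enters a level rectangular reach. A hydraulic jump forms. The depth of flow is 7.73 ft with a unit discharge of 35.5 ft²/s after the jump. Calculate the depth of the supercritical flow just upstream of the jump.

V₂ = q/y₂ = 35.5/7.73 = 4.59 ft/s; Fr₂ = V₂/√(g·y₂) = 0.291.
Since the conjugate-depth ratio holds either way, y₁/y₂ = ½[√(1 + 8Fr₂²) − 1] = ½[√1.678 − 1] = 0.148.
y₁ = 0.148 × 7.73 = 1.14 ft.

y₁ = 1.14 ft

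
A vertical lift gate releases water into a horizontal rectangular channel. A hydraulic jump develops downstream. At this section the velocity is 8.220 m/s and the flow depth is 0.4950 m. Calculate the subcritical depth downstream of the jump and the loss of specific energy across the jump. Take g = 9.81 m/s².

y₂ = 2.375 m; ΔE = 1.414 m

Fr₁ = V₁/√(g·y₁) = 8.220/√(9.81×0.4950) = 3.730.
Conjugate-depth relation: y₂/y₁ = ½[√(1 + 8Fr₁²) − 1] = ½[√112.32 − 1] = 4.799.
y₂ = 4.799 × 0.4950 = 2.375 m.
Head loss: ΔE = (y₂ − y₁)³/(4y₁y₂) = (2.375 − 0.4950)³/(4×0.4950×2.375) = 6.650/4.703 = 1.414 m.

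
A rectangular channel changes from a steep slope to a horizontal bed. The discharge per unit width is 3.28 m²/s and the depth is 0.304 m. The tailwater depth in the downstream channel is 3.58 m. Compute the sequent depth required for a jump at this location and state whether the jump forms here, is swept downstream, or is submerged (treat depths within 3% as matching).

V₁ = q/y₁ = 3.28/0.304 = 10.8 m/s. Fr₁ = V₁/√(g·y₁) = 10.8/√(9.81×0.304) = 6.25.
From the momentum equation for a rectangular channel, y₂/y₁ = ½[√(1 + 8Fr₁²) − 1] = ½[√313.3 − 1] = 8.35.
y₂ = 8.35 × 0.304 = 2.54 m.
Tailwater y_tw = 3.58 m: y_tw > y₂, so the jump is submerged.

y₂ = 2.54 m; the jump is submerged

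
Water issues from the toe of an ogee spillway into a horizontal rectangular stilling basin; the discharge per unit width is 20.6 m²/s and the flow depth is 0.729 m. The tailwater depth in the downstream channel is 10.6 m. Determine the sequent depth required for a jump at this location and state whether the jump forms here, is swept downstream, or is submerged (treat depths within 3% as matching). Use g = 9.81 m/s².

y₂ = 10.5 m; the jump forms here

V₁ = q/y₁ = 20.6/0.729 = 28.3 m/s. Fr₁ = V₁/√(g·y₁) = 28.3/√(9.81×0.729) = 10.6.
By Bélanger, y₂/y₁ = ½[√(1 + 8Fr₁²) − 1] = ½[√894.2 − 1] = 14.5.
y₂ = 14.5 × 0.729 = 10.5 m.
Tailwater y_tw = 10.6 m: y_tw ≈ y₂, so the jump forms here.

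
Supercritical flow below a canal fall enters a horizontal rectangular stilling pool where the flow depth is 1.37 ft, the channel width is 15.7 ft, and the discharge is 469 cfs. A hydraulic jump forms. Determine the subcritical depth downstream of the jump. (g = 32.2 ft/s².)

y₂ = 5.71 ft

q = Q/b = 469/15.7 = 29.9 ft²/s; V₁ = q/y₁ = 21.8 ft/s. Fr₁ = V₁/√(g·y₁) = 3.28.
Sequent-depth ratio: y₂/y₁ = ½[√(1 + 8Fr₁²) − 1] = ½[√87.22 − 1] = 4.17.
y₂ = 4.17 × 1.37 = 5.71 ft.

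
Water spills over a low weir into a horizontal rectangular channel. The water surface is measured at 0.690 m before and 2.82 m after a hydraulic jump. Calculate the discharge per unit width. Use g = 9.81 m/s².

q = 5.79 m²/s

For a rectangular channel the momentum equation gives q² = ½·g·y₁·y₂·(y₁ + y₂) = ½×9.81×0.690×2.82×3.51 = 33.5.
q = √33.5 = 5.79 m²/s.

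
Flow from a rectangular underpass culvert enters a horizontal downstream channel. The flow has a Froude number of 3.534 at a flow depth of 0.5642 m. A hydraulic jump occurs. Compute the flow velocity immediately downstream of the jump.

Fr₁ = 3.534 (given).
Conjugate-depth relation: y₂/y₁ = ½[√(1 + 8Fr₁²) − 1] = ½[√100.91 − 1] = 4.523.
y₂ = 4.523 × 0.5642 = 2.552 m.
V₁ = Fr₁·√(g·y₁) = 3.534×√(9.81×0.5642) = 8.314 m/s; q = V₁·y₁ = 4.691 m²/s.
V₂ = q/y₂ = 4.691/2.552 = 1.838 m/s.

V₂ = 1.838 m/s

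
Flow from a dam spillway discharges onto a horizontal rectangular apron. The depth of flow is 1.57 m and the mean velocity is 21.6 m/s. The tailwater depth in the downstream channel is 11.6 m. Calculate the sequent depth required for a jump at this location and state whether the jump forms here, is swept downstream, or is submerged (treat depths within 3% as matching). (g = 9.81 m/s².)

Fr₁ = V₁/√(g·y₁) = 21.6/√(9.81×1.57) = 5.50.
Bélanger equation: y₂/y₁ = ½[√(1 + 8Fr₁²) − 1] = ½[√243.3 − 1] = 7.30.
y₂ = 7.30 × 1.57 = 11.5 m.
Tailwater y_tw = 11.6 m: y_tw ≈ y₂, so the jump forms here.

y₂ = 11.5 m; the jump forms here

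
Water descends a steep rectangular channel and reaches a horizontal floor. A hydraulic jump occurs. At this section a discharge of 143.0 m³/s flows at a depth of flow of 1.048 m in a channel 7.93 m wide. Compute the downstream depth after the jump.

q = Q/b = 143.0/7.93 = 18.03 m²/s; V₁ = q/y₁ = 17.21 m/s. Fr₁ = V₁/√(g·y₁) = 5.366.
Bélanger equation: y₂/y₁ = ½[√(1 + 8Fr₁²) − 1] = ½[√231.39 − 1] = 7.106.
y₂ = 7.106 × 1.048 = 7.447 m.

y₂ = 7.447 m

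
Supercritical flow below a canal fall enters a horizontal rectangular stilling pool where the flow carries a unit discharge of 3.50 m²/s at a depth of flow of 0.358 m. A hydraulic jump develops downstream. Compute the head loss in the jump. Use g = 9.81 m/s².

ΔE = 2.66 m

V₁ = q/y₁ = 3.50/0.358 = 9.78 m/s. Fr₁ = V₁/√(g·y₁) = 9.78/√(9.81×0.358) = 5.22.
Bélanger equation: y₂/y₁ = ½[√(1 + 8Fr₁²) − 1] = ½[√218.7 − 1] = 6.89.
y₂ = 6.89 × 0.358 = 2.47 m.
V₂ = q/y₂ = 3.50/2.47 = 1.42 m/s. E₁ = y₁ + V₁²/2g = 5.23 m; E₂ = y₂ + V₂²/2g = 2.57 m. ΔE = E₁ − E₂ = 2.66 m.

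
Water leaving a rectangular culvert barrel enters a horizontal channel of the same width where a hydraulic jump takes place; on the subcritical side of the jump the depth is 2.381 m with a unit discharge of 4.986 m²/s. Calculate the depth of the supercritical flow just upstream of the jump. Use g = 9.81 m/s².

V₂ = q/y₂ = 4.986/2.381 = 2.094 m/s; Fr₂ = V₂/√(g·y₂) = 0.4333.
The Bélanger relation is symmetric: y₁/y₂ = ½[√(1 + 8Fr₂²) − 1] = ½[√2.5019 − 1] = 0.2909.
y₁ = 0.2909 × 2.381 = 0.6926 m.

y₁ = 0.6926 m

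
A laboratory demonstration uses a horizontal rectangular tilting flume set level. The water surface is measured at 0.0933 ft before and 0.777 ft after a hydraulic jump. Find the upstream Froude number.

For a rectangular channel the momentum equation gives q² = ½·g·y₁·y₂·(y₁ + y₂) = ½×32.2×0.0933×0.777×0.870 = 1.02.
q = √1.02 = 1.01 ft²/s.
V₁ = q/y₁ = 10.8 ft/s; Fr₁ = V₁/√(g·y₁) = 6.23.

Fr₁ = 6.23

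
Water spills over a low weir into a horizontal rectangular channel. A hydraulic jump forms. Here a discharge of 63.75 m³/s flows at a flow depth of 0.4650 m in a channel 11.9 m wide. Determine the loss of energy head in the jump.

ΔE = 3.775 m

q = Q/b = 63.75/11.9 = 5.357 m²/s; V₁ = q/y₁ = 11.52 m/s. Fr₁ = V₁/√(g·y₁) = 5.394.
From the momentum equation for a rectangular channel, y₂/y₁ = ½[√(1 + 8Fr₁²) − 1] = ½[√233.77 − 1] = 7.145.
y₂ = 7.145 × 0.4650 = 3.322 m.
Head loss: ΔE = (y₂ − y₁)³/(4y₁y₂) = (3.322 − 0.4650)³/(4×0.4650×3.322) = 23.33/6.180 = 3.775 m.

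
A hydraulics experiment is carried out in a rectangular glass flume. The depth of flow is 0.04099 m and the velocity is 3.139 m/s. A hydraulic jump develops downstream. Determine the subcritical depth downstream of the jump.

y₂ = 0.2672 m

Fr₁ = V₁/√(g·y₁) = 3.139/√(9.81×0.04099) = 4.950.
Bélanger equation: y₂/y₁ = ½[√(1 + 8Fr₁²) − 1] = ½[√197.03 − 1] = 6.518.
y₂ = 6.518 × 0.04099 = 0.2672 m.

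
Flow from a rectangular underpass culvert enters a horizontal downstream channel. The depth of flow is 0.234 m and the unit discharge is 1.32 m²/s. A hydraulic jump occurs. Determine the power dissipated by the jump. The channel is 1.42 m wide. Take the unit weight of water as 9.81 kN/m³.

P = 12.2 kW

V₁ = q/y₁ = 1.32/0.234 = 5.64 m/s. Fr₁ = V₁/√(g·y₁) = 5.64/√(9.81×0.234) = 3.72.
Conjugate-depth relation: y₂/y₁ = ½[√(1 + 8Fr₁²) − 1] = ½[√111.9 − 1] = 4.79.
y₂ = 4.79 × 0.234 = 1.12 m.
V₂ = q/y₂ = 1.32/1.12 = 1.18 m/s. E₁ = y₁ + V₁²/2g = 1.86 m; E₂ = y₂ + V₂²/2g = 1.19 m. ΔE = E₁ − E₂ = 0.665 m.
Q = q·b = 1.32 × 1.42 = 1.87 m³/s. P = γ·Q·ΔE = 9.81 × 1.87 × 0.665 = 12.2 kW.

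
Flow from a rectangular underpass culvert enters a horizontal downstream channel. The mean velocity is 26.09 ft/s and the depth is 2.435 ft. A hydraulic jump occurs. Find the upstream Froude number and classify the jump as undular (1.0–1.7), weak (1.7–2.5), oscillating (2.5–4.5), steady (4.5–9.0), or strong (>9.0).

Fr₁ = V₁/√(g·y₁) = 26.09/√(32.2×2.435) = 2.946.
Fr₁ = 2.946 lies in the oscillating range.

Fr₁ = 2.946; oscillating jump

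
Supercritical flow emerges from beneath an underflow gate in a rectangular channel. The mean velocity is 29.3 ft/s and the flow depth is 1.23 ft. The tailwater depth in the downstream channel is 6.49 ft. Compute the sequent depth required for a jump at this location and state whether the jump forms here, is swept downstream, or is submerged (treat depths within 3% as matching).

Fr₁ = V₁/√(g·y₁) = 29.3/√(32.2×1.23) = 4.66.
Bélanger equation: y₂/y₁ = ½[√(1 + 8Fr₁²) − 1] = ½[√174.4 − 1] = 6.10.
y₂ = 6.10 × 1.23 = 7.51 ft.
Tailwater y_tw = 6.49 ft: y_tw < y₂, so the jump is swept downstream.

y₂ = 7.51 ft; the jump is swept downstream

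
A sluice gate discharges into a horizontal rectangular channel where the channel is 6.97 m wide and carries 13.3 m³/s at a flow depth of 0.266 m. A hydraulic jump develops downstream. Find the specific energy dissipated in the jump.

q = Q/b = 13.3/6.97 = 1.91 m²/s; V₁ = q/y₁ = 7.17 m/s. Fr₁ = V₁/√(g·y₁) = 4.44.
Conjugate-depth relation: y₂/y₁ = ½[√(1 + 8Fr₁²) − 1] = ½[√158.8 − 1] = 5.80.
y₂ = 5.80 × 0.266 = 1.54 m.
Head loss: ΔE = (y₂ − y₁)³/(4y₁y₂) = (1.54 − 0.266)³/(4×0.266×1.54) = 2.08/1.64 = 1.27 m.

ΔE = 1.27 m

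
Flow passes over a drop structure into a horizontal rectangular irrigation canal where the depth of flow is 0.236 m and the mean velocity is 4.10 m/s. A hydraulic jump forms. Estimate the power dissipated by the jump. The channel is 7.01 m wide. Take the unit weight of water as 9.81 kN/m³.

Fr₁ = V₁/√(g·y₁) = 4.10/√(9.81×0.236) = 2.69.
Bélanger equation: y₂/y₁ = ½[√(1 + 8Fr₁²) − 1] = ½[√59.09 − 1] = 3.34.
y₂ = 3.34 × 0.236 = 0.789 m.
q = V₁·y₁ = 4.10 × 0.236 = 0.968 m²/s. V₂ = q/y₂ = 0.968/0.789 = 1.23 m/s. E₁ = y₁ + V₁²/2g = 1.09 m; E₂ = y₂ + V₂²/2g = 0.866 m. ΔE = E₁ − E₂ = 0.227 m.
Q = q·b = 0.968 × 7.01 = 6.78 m³/s. P = γ·Q·ΔE = 9.81 × 6.78 × 0.227 = 15.1 kW.

P = 15.1 kW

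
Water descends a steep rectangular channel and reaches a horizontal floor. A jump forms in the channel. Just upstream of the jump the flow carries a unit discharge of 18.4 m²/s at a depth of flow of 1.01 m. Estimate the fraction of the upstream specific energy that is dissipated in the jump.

ΔE/E₁ = 0.550 (55.0%)

V₁ = q/y₁ = 18.4/1.01 = 18.2 m/s. Fr₁ = V₁/√(g·y₁) = 18.2/√(9.81×1.01) = 5.79.
Conjugate-depth relation: y₂/y₁ = ½[√(1 + 8Fr₁²) − 1] = ½[√269.0 − 1] = 7.70.
y₂ = 7.70 × 1.01 = 7.78 m.
E₁ = y₁ + V₁²/2g = 17.9 m. ΔE = (y₂ − y₁)³/(4y₁y₂) = 9.86 m. ΔE/E₁ = 9.86/17.9 = 0.550.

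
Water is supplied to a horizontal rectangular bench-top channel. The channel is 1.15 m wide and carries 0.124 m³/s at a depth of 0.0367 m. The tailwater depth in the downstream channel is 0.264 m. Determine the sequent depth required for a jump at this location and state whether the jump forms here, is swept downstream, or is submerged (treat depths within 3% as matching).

q = Q/b = 0.124/1.15 = 0.108 m²/s; V₁ = q/y₁ = 2.94 m/s. Fr₁ = V₁/√(g·y₁) = 4.90.
From the momentum equation for a rectangular channel, y₂/y₁ = ½[√(1 + 8Fr₁²) − 1] = ½[√192.8 − 1] = 6.44.
y₂ = 6.44 × 0.0367 = 0.236 m.
Tailwater y_tw = 0.264 m: y_tw > y₂, so the jump is submerged.

y₂ = 0.236 m; the jump is submerged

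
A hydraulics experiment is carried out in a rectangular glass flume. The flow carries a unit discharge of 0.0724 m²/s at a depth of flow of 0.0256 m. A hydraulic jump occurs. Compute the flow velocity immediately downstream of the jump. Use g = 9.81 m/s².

V₁ = q/y₁ = 0.0724/0.0256 = 2.83 m/s. Fr₁ = V₁/√(g·y₁) = 2.83/√(9.81×0.0256) = 5.64.
Sequent-depth ratio: y₂/y₁ = ½[√(1 + 8Fr₁²) − 1] = ½[√255.8 − 1] = 7.50.
y₂ = 7.50 × 0.0256 = 0.192 m.
V₂ = q/y₂ = 0.0724/0.192 = 0.377 m/s.

V₂ = 0.377 m/s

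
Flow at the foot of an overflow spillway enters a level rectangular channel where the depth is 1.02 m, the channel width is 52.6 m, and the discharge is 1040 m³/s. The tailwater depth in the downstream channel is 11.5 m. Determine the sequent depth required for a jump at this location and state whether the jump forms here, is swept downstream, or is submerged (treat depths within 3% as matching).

y₂ = 8.34 m; the jump is submerged

q = Q/b = 1040/52.6 = 19.8 m²/s; V₁ = q/y₁ = 19.4 m/s. Fr₁ = V₁/√(g·y₁) = 6.13.
Sequent-depth ratio: y₂/y₁ = ½[√(1 + 8Fr₁²) − 1] = ½[√301.4 − 1] = 8.18.
y₂ = 8.18 × 1.02 = 8.34 m.
Tailwater y_tw = 11.5 m: y_tw > y₂, so the jump is submerged.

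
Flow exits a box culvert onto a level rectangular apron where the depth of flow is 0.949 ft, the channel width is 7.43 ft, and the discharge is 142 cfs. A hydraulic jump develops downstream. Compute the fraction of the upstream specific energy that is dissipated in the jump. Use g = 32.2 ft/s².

q = Q/b = 142/7.43 = 19.1 ft²/s; V₁ = q/y₁ = 20.1 ft/s. Fr₁ = V₁/√(g·y₁) = 3.64.
Sequent-depth ratio: y₂/y₁ = ½[√(1 + 8Fr₁²) − 1] = ½[√107.2 − 1] = 4.68.
y₂ = 4.68 × 0.949 = 4.44 ft.
E₁ = y₁ + V₁²/2g = 7.25 ft. ΔE = (y₂ − y₁)³/(4y₁y₂) = 2.52 ft. ΔE/E₁ = 2.52/7.25 = 0.348.

ΔE/E₁ = 0.348 (34.8%)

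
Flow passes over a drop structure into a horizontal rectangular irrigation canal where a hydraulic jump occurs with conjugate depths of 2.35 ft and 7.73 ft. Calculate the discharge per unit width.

For a rectangular channel the momentum equation gives q² = ½·g·y₁·y₂·(y₁ + y₂) = ½×32.2×2.35×7.73×10.1 = 2948.
q = √2948 = 54.3 ft²/s.

q = 54.3 ft²/s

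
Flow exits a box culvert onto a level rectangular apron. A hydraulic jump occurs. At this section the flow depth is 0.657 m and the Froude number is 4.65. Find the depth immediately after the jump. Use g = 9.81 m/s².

Fr₁ = 4.65 (given).
Sequent-depth ratio: y₂/y₁ = ½[√(1 + 8Fr₁²) − 1] = ½[√174.0 − 1] = 6.10.
y₂ = 6.10 × 0.657 = 4.00 m.

y₂ = 4.00 m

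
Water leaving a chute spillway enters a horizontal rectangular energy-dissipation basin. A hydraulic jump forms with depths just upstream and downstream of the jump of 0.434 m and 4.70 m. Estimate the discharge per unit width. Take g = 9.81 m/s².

q = 7.17 m²/s

For a rectangular channel the momentum equation gives q² = ½·g·y₁·y₂·(y₁ + y₂) = ½×9.81×0.434×4.70×5.13 = 51.4.
q = √51.4 = 7.17 m²/s.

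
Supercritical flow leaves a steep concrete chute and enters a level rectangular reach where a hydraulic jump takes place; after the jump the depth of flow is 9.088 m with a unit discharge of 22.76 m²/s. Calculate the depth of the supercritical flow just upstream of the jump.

y₁ = 1.137 m

V₂ = q/y₂ = 22.76/9.088 = 2.504 m/s; Fr₂ = V₂/√(g·y₂) = 0.2652.
Since the conjugate-depth ratio holds either way, y₁/y₂ = ½[√(1 + 8Fr₂²) − 1] = ½[√1.5628 − 1] = 0.1251.
y₁ = 0.1251 × 9.088 = 1.137 m.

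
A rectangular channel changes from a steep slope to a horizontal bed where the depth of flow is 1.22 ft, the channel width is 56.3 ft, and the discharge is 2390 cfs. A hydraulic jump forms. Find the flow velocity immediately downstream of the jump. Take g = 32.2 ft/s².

V₂ = 4.72 ft/s

q = Q/b = 2390/56.3 = 42.5 ft²/s; V₁ = q/y₁ = 34.8 ft/s. Fr₁ = V₁/√(g·y₁) = 5.55.
From the momentum equation for a rectangular channel, y₂/y₁ = ½[√(1 + 8Fr₁²) − 1] = ½[√247.6 − 1] = 7.37.
y₂ = 7.37 × 1.22 = 8.99 ft.
V₂ = q/y₂ = 42.5/8.99 = 4.72 ft/s.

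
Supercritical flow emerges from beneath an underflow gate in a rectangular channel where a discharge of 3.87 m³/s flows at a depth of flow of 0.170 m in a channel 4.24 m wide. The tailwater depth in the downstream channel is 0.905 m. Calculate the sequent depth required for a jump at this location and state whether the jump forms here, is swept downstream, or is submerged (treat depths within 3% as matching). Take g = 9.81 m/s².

y₂ = 0.918 m; the jump forms here

q = Q/b = 3.87/4.24 = 0.913 m²/s; V₁ = q/y₁ = 5.37 m/s. Fr₁ = V₁/√(g·y₁) = 4.16.
Bélanger equation: y₂/y₁ = ½[√(1 + 8Fr₁²) − 1] = ½[√139.3 − 1] = 5.40.
y₂ = 5.40 × 0.170 = 0.918 m.
Tailwater y_tw = 0.905 m: y_tw ≈ y₂, so the jump forms here.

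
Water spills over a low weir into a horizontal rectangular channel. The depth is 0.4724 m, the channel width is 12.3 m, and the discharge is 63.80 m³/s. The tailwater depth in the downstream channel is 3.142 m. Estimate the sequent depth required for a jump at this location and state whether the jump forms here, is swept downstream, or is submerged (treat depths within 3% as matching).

q = Q/b = 63.80/12.3 = 5.187 m²/s; V₁ = q/y₁ = 10.98 m/s. Fr₁ = V₁/√(g·y₁) = 5.101.
Bélanger equation: y₂/y₁ = ½[√(1 + 8Fr₁²) − 1] = ½[√209.12 − 1] = 6.731.
y₂ = 6.731 × 0.4724 = 3.180 m.
Tailwater y_tw = 3.142 m: y_tw ≈ y₂, so the jump forms here.

y₂ = 3.180 m; the jump forms here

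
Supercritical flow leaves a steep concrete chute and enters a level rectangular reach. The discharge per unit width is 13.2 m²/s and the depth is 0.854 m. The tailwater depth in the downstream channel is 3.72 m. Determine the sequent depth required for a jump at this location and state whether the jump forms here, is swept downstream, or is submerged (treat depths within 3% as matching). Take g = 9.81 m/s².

y₂ = 6.04 m; the jump is swept downstream

V₁ = q/y₁ = 13.2/0.854 = 15.5 m/s. Fr₁ = V₁/√(g·y₁) = 15.5/√(9.81×0.854) = 5.34.
Sequent-depth ratio: y₂/y₁ = ½[√(1 + 8Fr₁²) − 1] = ½[√229.1 − 1] = 7.07.
y₂ = 7.07 × 0.854 = 6.04 m.
Tailwater y_tw = 3.72 m: y_tw < y₂, so the jump is swept downstream.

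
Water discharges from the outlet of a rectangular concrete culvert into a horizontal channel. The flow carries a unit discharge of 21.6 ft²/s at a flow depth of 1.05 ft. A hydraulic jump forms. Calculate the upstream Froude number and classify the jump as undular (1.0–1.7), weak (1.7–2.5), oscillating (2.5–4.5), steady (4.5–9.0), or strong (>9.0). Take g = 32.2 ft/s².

V₁ = q/y₁ = 21.6/1.05 = 20.6 ft/s. Fr₁ = V₁/√(g·y₁) = 20.6/√(32.2×1.05) = 3.54.
Fr₁ = 3.54 lies in the oscillating range.

Fr₁ = 3.54; oscillating jump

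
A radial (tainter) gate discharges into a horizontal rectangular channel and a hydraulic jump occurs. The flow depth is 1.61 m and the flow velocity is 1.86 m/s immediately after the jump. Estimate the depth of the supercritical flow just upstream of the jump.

y₁ = 0.531 m

Fr₂ = V₂/√(g·y₂) = 1.86/√(9.81×1.61) = 0.468.
The Bélanger relation is symmetric: y₁/y₂ = ½[√(1 + 8Fr₂²) − 1] = ½[√2.752 − 1] = 0.330.
y₁ = 0.330 × 1.61 = 0.531 m.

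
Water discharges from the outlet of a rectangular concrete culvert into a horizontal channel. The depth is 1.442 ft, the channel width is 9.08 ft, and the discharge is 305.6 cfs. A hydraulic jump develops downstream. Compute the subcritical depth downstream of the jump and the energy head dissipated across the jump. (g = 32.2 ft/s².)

q = Q/b = 305.6/9.08 = 33.66 ft²/s; V₁ = q/y₁ = 23.34 ft/s. Fr₁ = V₁/√(g·y₁) = 3.425.
By Bélanger, y₂/y₁ = ½[√(1 + 8Fr₁²) − 1] = ½[√94.858 − 1] = 4.370.
y₂ = 4.370 × 1.442 = 6.301 ft.
V₂ = q/y₂ = 33.66/6.301 = 5.341 ft/s. E₁ = y₁ + V₁²/2g = 9.901 ft; E₂ = y₂ + V₂²/2g = 6.744 ft. ΔE = E₁ − E₂ = 3.157 ft.

y₂ = 6.301 ft; ΔE = 3.157 ft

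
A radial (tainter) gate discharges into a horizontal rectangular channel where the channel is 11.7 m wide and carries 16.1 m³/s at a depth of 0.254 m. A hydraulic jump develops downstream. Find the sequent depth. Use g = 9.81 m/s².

q = Q/b = 16.1/11.7 = 1.38 m²/s; V₁ = q/y₁ = 5.42 m/s. Fr₁ = V₁/√(g·y₁) = 3.43.
From the momentum equation for a rectangular channel, y₂/y₁ = ½[√(1 + 8Fr₁²) − 1] = ½[√95.23 − 1] = 4.38.
y₂ = 4.38 × 0.254 = 1.11 m.

y₂ = 1.11 m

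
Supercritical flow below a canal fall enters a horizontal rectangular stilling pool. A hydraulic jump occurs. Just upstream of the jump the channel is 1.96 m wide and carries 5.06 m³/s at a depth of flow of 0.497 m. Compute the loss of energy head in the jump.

q = Q/b = 5.06/1.96 = 2.58 m²/s; V₁ = q/y₁ = 5.19 m/s. Fr₁ = V₁/√(g·y₁) = 2.35.
By Bélanger, y₂/y₁ = ½[√(1 + 8Fr₁²) − 1] = ½[√45.27 − 1] = 2.86.
y₂ = 2.86 × 0.497 = 1.42 m.
Head loss: ΔE = (y₂ − y₁)³/(4y₁y₂) = (1.42 − 0.497)³/(4×0.497×1.42) = 0.795/2.83 = 0.281 m.

ΔE = 0.281 m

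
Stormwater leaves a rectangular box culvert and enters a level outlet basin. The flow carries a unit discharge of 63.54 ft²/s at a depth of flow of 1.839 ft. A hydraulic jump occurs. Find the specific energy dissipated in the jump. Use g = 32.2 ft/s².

V₁ = q/y₁ = 63.54/1.839 = 34.55 ft/s. Fr₁ = V₁/√(g·y₁) = 34.55/√(32.2×1.839) = 4.490.
Conjugate-depth relation: y₂/y₁ = ½[√(1 + 8Fr₁²) − 1] = ½[√162.28 − 1] = 5.869.
y₂ = 5.869 × 1.839 = 10.79 ft.
V₂ = q/y₂ = 63.54/10.79 = 5.887 ft/s. E₁ = y₁ + V₁²/2g = 20.38 ft; E₂ = y₂ + V₂²/2g = 11.33 ft. ΔE = E₁ − E₂ = 9.044 ft.

ΔE = 9.044 ft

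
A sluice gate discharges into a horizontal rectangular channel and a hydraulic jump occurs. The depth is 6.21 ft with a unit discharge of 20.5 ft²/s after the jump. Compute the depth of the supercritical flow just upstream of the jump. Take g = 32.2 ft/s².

V₂ = q/y₂ = 20.5/6.21 = 3.30 ft/s; Fr₂ = V₂/√(g·y₂) = 0.233.
The Bélanger relation is symmetric: y₁/y₂ = ½[√(1 + 8Fr₂²) − 1] = ½[√1.436 − 1] = 0.0992.
y₁ = 0.0992 × 6.21 = 0.616 ft.

y₁ = 0.616 ft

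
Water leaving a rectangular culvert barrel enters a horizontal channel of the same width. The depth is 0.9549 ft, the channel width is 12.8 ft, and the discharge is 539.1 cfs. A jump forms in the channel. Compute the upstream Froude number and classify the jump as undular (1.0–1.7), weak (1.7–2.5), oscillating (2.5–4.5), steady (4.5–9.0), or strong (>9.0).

Fr₁ = 7.954; steady jump

q = Q/b = 539.1/12.8 = 42.12 ft²/s; V₁ = q/y₁ = 44.11 ft/s. Fr₁ = V₁/√(g·y₁) = 7.954.
Fr₁ = 7.954 lies in the steady range.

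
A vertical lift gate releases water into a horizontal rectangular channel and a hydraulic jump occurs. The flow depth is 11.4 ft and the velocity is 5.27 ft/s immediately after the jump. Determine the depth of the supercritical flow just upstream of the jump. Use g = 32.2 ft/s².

Fr₂ = V₂/√(g·y₂) = 5.27/√(32.2×11.4) = 0.275.
Applying the sequent-depth relation in reverse, y₁/y₂ = ½[√(1 + 8Fr₂²) − 1] = ½[√1.605 − 1] = 0.133.
y₁ = 0.133 × 11.4 = 1.52 ft.

y₁ = 1.52 ft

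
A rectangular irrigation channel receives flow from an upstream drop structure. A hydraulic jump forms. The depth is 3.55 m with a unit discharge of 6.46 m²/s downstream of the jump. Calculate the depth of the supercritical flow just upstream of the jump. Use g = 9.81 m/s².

y₁ = 0.580 m

V₂ = q/y₂ = 6.46/3.55 = 1.82 m/s; Fr₂ = V₂/√(g·y₂) = 0.308.
Since the conjugate-depth ratio holds either way, y₁/y₂ = ½[√(1 + 8Fr₂²) − 1] = ½[√1.761 − 1] = 0.163.
y₁ = 0.163 × 3.55 = 0.580 m.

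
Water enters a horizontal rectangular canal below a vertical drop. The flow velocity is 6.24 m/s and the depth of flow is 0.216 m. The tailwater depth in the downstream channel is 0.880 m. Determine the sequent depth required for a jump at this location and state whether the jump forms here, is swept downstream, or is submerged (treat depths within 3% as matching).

Fr₁ = V₁/√(g·y₁) = 6.24/√(9.81×0.216) = 4.29.
Bélanger equation: y₂/y₁ = ½[√(1 + 8Fr₁²) − 1] = ½[√148.0 − 1] = 5.58.
y₂ = 5.58 × 0.216 = 1.21 m.
Tailwater y_tw = 0.880 m: y_tw < y₂, so the jump is swept downstream.

y₂ = 1.21 m; the jump is swept downstream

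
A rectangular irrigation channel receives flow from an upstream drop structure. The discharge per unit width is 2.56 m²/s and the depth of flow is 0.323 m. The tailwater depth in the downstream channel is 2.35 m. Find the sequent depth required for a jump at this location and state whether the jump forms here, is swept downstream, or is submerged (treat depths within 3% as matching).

y₂ = 1.88 m; the jump is submerged

V₁ = q/y₁ = 2.56/0.323 = 7.93 m/s. Fr₁ = V₁/√(g·y₁) = 7.93/√(9.81×0.323) = 4.45.
Bélanger equation: y₂/y₁ = ½[√(1 + 8Fr₁²) − 1] = ½[√159.6 − 1] = 5.82.
y₂ = 5.82 × 0.323 = 1.88 m.
Tailwater y_tw = 2.35 m: y_tw > y₂, so the jump is submerged.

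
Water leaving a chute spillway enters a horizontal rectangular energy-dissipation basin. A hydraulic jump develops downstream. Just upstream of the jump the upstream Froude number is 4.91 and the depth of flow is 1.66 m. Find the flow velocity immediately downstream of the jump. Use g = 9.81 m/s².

V₂ = 3.07 m/s

Fr₁ = 4.91 (given).
By Bélanger, y₂/y₁ = ½[√(1 + 8Fr₁²) − 1] = ½[√193.9 − 1] = 6.46.
y₂ = 6.46 × 1.66 = 10.7 m.
V₁ = Fr₁·√(g·y₁) = 4.91×√(9.81×1.66) = 19.8 m/s; q = V₁·y₁ = 32.9 m²/s.
V₂ = q/y₂ = 32.9/10.7 = 3.07 m/s.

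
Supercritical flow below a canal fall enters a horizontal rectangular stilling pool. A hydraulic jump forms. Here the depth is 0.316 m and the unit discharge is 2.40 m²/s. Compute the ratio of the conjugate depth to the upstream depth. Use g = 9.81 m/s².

y₂/y₁ = 5.62

V₁ = q/y₁ = 2.40/0.316 = 7.59 m/s. Fr₁ = V₁/√(g·y₁) = 7.59/√(9.81×0.316) = 4.31.
Conjugate-depth relation: y₂/y₁ = ½[√(1 + 8Fr₁²) − 1] = ½[√149.9 − 1] = 5.62.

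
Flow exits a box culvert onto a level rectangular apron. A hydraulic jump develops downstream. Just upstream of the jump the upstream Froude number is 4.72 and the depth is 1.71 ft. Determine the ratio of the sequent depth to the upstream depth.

Fr₁ = 4.72 (given).
From the momentum equation for a rectangular channel, y₂/y₁ = ½[√(1 + 8Fr₁²) − 1] = ½[√179.2 − 1] = 6.19.

y₂/y₁ = 6.19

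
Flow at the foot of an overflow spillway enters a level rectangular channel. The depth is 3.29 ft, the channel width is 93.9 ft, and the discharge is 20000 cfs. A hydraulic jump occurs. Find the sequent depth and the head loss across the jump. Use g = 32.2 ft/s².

q = Q/b = 20000/93.9 = 213 ft²/s; V₁ = q/y₁ = 64.7 ft/s. Fr₁ = V₁/√(g·y₁) = 6.29.
By Bélanger, y₂/y₁ = ½[√(1 + 8Fr₁²) − 1] = ½[√317.5 − 1] = 8.41.
y₂ = 8.41 × 3.29 = 27.7 ft.
Head loss: ΔE = (y₂ − y₁)³/(4y₁y₂) = (27.7 − 3.29)³/(4×3.29×27.7) = 14485/364 = 39.8 ft.

y₂ = 27.7 ft; ΔE = 39.8 ft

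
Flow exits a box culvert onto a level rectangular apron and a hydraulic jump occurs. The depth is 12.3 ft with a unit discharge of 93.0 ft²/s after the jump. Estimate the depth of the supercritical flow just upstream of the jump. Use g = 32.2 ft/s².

y₁ = 2.88 ft

V₂ = q/y₂ = 93.0/12.3 = 7.56 ft/s; Fr₂ = V₂/√(g·y₂) = 0.380.
Applying the sequent-depth relation in reverse, y₁/y₂ = ½[√(1 + 8Fr₂²) − 1] = ½[√2.155 − 1] = 0.234.
y₁ = 0.234 × 12.3 = 2.88 ft.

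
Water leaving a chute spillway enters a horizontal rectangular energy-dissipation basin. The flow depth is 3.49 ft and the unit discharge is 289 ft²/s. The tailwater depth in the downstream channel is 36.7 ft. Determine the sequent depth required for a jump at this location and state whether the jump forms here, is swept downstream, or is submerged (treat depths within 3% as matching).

V₁ = q/y₁ = 289/3.49 = 82.8 ft/s. Fr₁ = V₁/√(g·y₁) = 82.8/√(32.2×3.49) = 7.81.
By Bélanger, y₂/y₁ = ½[√(1 + 8Fr₁²) − 1] = ½[√489.2 − 1] = 10.6.
y₂ = 10.6 × 3.49 = 36.8 ft.
Tailwater y_tw = 36.7 ft: y_tw ≈ y₂, so the jump forms here.

y₂ = 36.8 ft; the jump forms here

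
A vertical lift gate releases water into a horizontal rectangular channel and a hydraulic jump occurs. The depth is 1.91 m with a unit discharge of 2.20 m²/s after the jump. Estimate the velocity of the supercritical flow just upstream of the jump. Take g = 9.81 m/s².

V₂ = q/y₂ = 2.20/1.91 = 1.15 m/s; Fr₂ = V₂/√(g·y₂) = 0.266.
From the momentum equation (using Fr₂), y₁/y₂ = ½[√(1 + 8Fr₂²) − 1] = ½[√1.566 − 1] = 0.126.
y₁ = 0.126 × 1.91 = 0.240 m.
V₁ = q/y₁ = 2.20/0.240 = 9.16 m/s.

V₁ = 9.16 m/s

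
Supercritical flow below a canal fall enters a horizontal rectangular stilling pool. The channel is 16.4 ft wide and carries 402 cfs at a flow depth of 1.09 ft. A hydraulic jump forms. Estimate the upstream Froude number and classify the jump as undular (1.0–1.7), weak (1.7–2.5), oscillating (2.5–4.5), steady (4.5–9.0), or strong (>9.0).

q = Q/b = 402/16.4 = 24.5 ft²/s; V₁ = q/y₁ = 22.5 ft/s. Fr₁ = V₁/√(g·y₁) = 3.80.
Fr₁ = 3.80 lies in the oscillating range.

Fr₁ = 3.80; oscillating jump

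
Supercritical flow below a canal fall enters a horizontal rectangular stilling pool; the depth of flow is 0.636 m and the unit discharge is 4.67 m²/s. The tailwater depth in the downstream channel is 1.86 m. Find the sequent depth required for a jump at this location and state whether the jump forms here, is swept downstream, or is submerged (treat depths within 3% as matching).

V₁ = q/y₁ = 4.67/0.636 = 7.34 m/s. Fr₁ = V₁/√(g·y₁) = 7.34/√(9.81×0.636) = 2.94.
By Bélanger, y₂/y₁ = ½[√(1 + 8Fr₁²) − 1] = ½[√70.13 − 1] = 3.69.
y₂ = 3.69 × 0.636 = 2.35 m.
Tailwater y_tw = 1.86 m: y_tw < y₂, so the jump is swept downstream.

y₂ = 2.35 m; the jump is swept downstream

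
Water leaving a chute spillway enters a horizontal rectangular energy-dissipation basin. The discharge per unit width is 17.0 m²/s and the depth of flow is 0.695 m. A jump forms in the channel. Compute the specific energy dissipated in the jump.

ΔE = 22.1 m

V₁ = q/y₁ = 17.0/0.695 = 24.5 m/s. Fr₁ = V₁/√(g·y₁) = 24.5/√(9.81×0.695) = 9.37.
By Bélanger, y₂/y₁ = ½[√(1 + 8Fr₁²) − 1] = ½[√703.0 − 1] = 12.8.
y₂ = 12.8 × 0.695 = 8.87 m.
Head loss: ΔE = (y₂ − y₁)³/(4y₁y₂) = (8.87 − 0.695)³/(4×0.695×8.87) = 546/24.6 = 22.1 m.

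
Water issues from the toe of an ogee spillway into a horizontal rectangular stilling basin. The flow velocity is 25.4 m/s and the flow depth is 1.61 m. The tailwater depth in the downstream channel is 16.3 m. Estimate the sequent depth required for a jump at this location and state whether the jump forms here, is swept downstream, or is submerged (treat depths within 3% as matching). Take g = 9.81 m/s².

y₂ = 13.8 m; the jump is submerged

Fr₁ = V₁/√(g·y₁) = 25.4/√(9.81×1.61) = 6.39.
Conjugate-depth relation: y₂/y₁ = ½[√(1 + 8Fr₁²) − 1] = ½[√327.8 − 1] = 8.55.
y₂ = 8.55 × 1.61 = 13.8 m.
Tailwater y_tw = 16.3 m: y_tw > y₂, so the jump is submerged.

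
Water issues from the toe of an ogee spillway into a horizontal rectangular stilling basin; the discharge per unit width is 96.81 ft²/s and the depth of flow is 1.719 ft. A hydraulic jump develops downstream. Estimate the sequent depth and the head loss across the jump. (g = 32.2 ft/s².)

V₁ = q/y₁ = 96.81/1.719 = 56.32 ft/s. Fr₁ = V₁/√(g·y₁) = 56.32/√(32.2×1.719) = 7.570.
Bélanger equation: y₂/y₁ = ½[√(1 + 8Fr₁²) − 1] = ½[√459.40 − 1] = 10.22.
y₂ = 10.22 × 1.719 = 17.56 ft.
Head loss: ΔE = (y₂ − y₁)³/(4y₁y₂) = (17.56 − 1.719)³/(4×1.719×17.56) = 3977/120.8 = 32.93 ft.

y₂ = 17.56 ft; ΔE = 32.93 ft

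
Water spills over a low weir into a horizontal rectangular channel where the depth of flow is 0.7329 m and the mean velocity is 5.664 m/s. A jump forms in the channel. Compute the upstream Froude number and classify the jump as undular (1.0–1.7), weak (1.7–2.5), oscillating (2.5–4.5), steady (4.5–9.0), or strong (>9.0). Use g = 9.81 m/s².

Fr₁ = 2.112; weak jump

Fr₁ = V₁/√(g·y₁) = 5.664/√(9.81×0.7329) = 2.112.
Fr₁ = 2.112 lies in the weak range.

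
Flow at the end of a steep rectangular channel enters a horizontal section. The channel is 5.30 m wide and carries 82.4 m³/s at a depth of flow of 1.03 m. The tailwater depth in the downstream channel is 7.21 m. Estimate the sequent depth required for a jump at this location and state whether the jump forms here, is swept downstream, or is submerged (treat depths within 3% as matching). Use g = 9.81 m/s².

y₂ = 6.42 m; the jump is submerged

q = Q/b = 82.4/5.30 = 15.5 m²/s; V₁ = q/y₁ = 15.1 m/s. Fr₁ = V₁/√(g·y₁) = 4.75.
By Bélanger, y₂/y₁ = ½[√(1 + 8Fr₁²) − 1] = ½[√181.4 − 1] = 6.23.
y₂ = 6.23 × 1.03 = 6.42 m.
Tailwater y_tw = 7.21 m: y_tw > y₂, so the jump is submerged.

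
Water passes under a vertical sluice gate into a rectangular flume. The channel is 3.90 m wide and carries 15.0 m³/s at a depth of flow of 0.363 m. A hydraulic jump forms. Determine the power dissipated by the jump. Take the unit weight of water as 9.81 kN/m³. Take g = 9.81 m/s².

P = 482 kW

q = Q/b = 15.0/3.90 = 3.85 m²/s; V₁ = q/y₁ = 10.6 m/s. Fr₁ = V₁/√(g·y₁) = 5.61.
Bélanger equation: y₂/y₁ = ½[√(1 + 8Fr₁²) − 1] = ½[√253.2 − 1] = 7.46.
y₂ = 7.46 × 0.363 = 2.71 m.
V₂ = q/y₂ = 3.85/2.71 = 1.42 m/s. E₁ = y₁ + V₁²/2g = 6.08 m; E₂ = y₂ + V₂²/2g = 2.81 m. ΔE = E₁ − E₂ = 3.28 m.
P = γ·Q·ΔE = 9.81 × 15.0 × 3.28 = 482 kW.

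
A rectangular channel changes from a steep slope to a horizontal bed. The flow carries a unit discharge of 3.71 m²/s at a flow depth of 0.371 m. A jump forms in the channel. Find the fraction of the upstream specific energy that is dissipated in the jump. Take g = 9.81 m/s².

ΔE/E₁ = 0.510 (51.0%)

V₁ = q/y₁ = 3.71/0.371 = 10.0 m/s. Fr₁ = V₁/√(g·y₁) = 10.0/√(9.81×0.371) = 5.24.
Conjugate-depth relation: y₂/y₁ = ½[√(1 + 8Fr₁²) − 1] = ½[√220.8 − 1] = 6.93.
y₂ = 6.93 × 0.371 = 2.57 m.
E₁ = y₁ + V₁²/2g = 5.47 m. ΔE = (y₂ − y₁)³/(4y₁y₂) = 2.79 m. ΔE/E₁ = 2.79/5.47 = 0.510.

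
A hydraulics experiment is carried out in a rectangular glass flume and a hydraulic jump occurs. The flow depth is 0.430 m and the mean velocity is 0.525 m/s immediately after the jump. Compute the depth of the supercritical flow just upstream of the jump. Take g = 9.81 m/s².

y₁ = 0.0503 m

Fr₂ = V₂/√(g·y₂) = 0.525/√(9.81×0.430) = 0.256.
Since the conjugate-depth ratio holds either way, y₁/y₂ = ½[√(1 + 8Fr₂²) − 1] = ½[√1.523 − 1] = 0.117.
y₁ = 0.117 × 0.430 = 0.0503 m.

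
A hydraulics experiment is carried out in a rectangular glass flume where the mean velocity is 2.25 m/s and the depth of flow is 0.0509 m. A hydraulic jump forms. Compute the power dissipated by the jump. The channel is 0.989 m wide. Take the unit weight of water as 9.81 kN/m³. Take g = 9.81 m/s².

P = 0.0976 kW

Fr₁ = V₁/√(g·y₁) = 2.25/√(9.81×0.0509) = 3.18.
Sequent-depth ratio: y₂/y₁ = ½[√(1 + 8Fr₁²) − 1] = ½[√82.11 − 1] = 4.03.
y₂ = 4.03 × 0.0509 = 0.205 m.
q = V₁·y₁ = 2.25 × 0.0509 = 0.115 m²/s. V₂ = q/y₂ = 0.115/0.205 = 0.558 m/s. E₁ = y₁ + V₁²/2g = 0.309 m; E₂ = y₂ + V₂²/2g = 0.221 m. ΔE = E₁ − E₂ = 0.0879 m.
Q = q·b = 0.115 × 0.989 = 0.113 m³/s. P = γ·Q·ΔE = 9.81 × 0.113 × 0.0879 = 0.0976 kW.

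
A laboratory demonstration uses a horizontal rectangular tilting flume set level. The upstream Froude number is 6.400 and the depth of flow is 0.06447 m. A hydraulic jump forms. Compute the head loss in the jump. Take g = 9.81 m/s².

Fr₁ = 6.400 (given).
Sequent-depth ratio: y₂/y₁ = ½[√(1 + 8Fr₁²) − 1] = ½[√328.68 − 1] = 8.565.
y₂ = 8.565 × 0.06447 = 0.5522 m.
V₁ = Fr₁·√(g·y₁) = 6.400×√(9.81×0.06447) = 5.090 m/s; q = V₁·y₁ = 0.3281 m²/s. V₂ = q/y₂ = 0.3281/0.5522 = 0.5943 m/s. E₁ = y₁ + V₁²/2g = 1.385 m; E₂ = y₂ + V₂²/2g = 0.5702 m. ΔE = E₁ − E₂ = 0.8146 m.

ΔE = 0.8146 m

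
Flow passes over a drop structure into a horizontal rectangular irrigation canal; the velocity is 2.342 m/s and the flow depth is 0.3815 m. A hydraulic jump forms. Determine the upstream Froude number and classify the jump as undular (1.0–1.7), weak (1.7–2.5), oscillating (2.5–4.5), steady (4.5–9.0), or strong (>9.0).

Fr₁ = V₁/√(g·y₁) = 2.342/√(9.81×0.3815) = 1.211.
Fr₁ = 1.211 lies in the undular range.

Fr₁ = 1.211; undular jump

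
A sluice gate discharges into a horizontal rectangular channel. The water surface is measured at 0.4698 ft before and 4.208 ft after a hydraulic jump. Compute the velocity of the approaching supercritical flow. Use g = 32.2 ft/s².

For a rectangular channel the momentum equation gives q² = ½·g·y₁·y₂·(y₁ + y₂) = ½×32.2×0.4698×4.208×4.678 = 148.9.
q = √148.9 = 12.20 ft²/s.
V₁ = q/y₁ = 12.20/0.4698 = 25.97 ft/s.

V₁ = 25.97 ft/s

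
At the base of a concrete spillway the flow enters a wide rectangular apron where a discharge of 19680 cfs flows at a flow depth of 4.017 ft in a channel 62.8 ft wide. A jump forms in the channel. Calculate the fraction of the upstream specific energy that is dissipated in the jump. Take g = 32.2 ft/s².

q = Q/b = 19680/62.8 = 313.4 ft²/s; V₁ = q/y₁ = 78.01 ft/s. Fr₁ = V₁/√(g·y₁) = 6.859.
From the momentum equation for a rectangular channel, y₂/y₁ = ½[√(1 + 8Fr₁²) − 1] = ½[√377.41 − 1] = 9.214.
y₂ = 9.214 × 4.017 = 37.01 ft.
E₁ = y₁ + V₁²/2g = 98.52 ft. ΔE = (y₂ − y₁)³/(4y₁y₂) = 60.40 ft. ΔE/E₁ = 60.40/98.52 = 0.613.

ΔE/E₁ = 0.613 (61.3%)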